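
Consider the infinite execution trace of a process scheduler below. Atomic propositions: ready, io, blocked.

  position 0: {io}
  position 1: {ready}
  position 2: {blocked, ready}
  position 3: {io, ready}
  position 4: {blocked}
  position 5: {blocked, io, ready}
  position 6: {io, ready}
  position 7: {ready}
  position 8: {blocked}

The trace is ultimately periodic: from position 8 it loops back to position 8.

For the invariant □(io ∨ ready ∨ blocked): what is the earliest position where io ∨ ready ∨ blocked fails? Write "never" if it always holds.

never

io ∨ ready ∨ blocked holds at every position 0..8, and those are all the positions the trace ever visits, so the invariant □(io ∨ ready ∨ blocked) is never violated.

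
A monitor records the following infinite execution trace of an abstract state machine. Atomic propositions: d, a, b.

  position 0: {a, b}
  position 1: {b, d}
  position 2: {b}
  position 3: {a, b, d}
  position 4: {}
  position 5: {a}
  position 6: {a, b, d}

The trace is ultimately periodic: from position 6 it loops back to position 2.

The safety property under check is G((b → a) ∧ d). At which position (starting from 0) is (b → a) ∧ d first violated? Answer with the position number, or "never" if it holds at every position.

0

At position 0 the labels are {a, b}, so (b → a) ∧ d is false there. This is the first violation.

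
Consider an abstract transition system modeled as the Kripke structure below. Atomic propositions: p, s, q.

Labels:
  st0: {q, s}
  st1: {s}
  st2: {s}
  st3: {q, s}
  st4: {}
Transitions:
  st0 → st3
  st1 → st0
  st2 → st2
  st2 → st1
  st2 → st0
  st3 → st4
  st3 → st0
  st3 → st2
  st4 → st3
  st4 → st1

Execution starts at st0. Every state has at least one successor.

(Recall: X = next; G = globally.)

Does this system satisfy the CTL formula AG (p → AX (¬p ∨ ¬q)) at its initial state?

Satisfied

States satisfying p → AX (¬p ∨ ¬q): {st0, st1, st2, st3, st4}.
States satisfying AG (p → AX (¬p ∨ ¬q)): {st0, st1, st2, st3, st4}.
Every state reachable from st0 satisfies p → AX (¬p ∨ ¬q).
st0 ∈ Sat(AG (p → AX (¬p ∨ ¬q))).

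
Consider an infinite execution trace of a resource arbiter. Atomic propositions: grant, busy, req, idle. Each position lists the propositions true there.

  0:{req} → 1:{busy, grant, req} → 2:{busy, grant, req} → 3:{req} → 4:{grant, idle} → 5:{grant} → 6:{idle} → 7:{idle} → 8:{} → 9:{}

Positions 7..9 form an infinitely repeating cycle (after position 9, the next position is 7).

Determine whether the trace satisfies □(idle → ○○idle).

Does not hold

idle → ○○idle must hold at every position from 0 onward. It fails at position 6, so □(idle → ○○idle) is false.
Positions where idle holds: 4, 6, 7.
Check ○○idle at each: 4→ok, 6→fails, 7→fails.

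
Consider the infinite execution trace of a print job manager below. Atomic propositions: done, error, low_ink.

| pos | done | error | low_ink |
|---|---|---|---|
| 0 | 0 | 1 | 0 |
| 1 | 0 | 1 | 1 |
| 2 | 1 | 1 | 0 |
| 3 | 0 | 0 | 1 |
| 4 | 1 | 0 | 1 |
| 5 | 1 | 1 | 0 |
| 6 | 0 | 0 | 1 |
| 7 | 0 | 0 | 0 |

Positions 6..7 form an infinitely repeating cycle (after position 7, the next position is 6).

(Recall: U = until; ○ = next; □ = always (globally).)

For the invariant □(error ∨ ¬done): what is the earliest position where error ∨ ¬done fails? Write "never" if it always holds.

4

Check error ∨ ¬done at each position in order: 0 ✓, 1 ✓, 2 ✓, 3 ✓.
At position 4 the labels are {done, low_ink}, so error ∨ ¬done is false there. This is the first violation.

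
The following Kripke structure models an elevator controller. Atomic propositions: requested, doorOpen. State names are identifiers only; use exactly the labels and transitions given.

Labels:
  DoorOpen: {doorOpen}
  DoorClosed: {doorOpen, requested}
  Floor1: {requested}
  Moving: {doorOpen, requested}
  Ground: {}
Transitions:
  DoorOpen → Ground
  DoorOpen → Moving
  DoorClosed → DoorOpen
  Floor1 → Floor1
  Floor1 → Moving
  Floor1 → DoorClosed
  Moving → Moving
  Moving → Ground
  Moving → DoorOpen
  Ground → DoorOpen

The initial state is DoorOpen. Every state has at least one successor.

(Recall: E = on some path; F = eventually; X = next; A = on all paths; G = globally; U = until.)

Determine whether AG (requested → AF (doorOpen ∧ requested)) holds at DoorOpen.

Yes

States satisfying requested → AF (doorOpen ∧ requested): {DoorOpen, DoorClosed, Moving, Ground}.
States satisfying AG (requested → AF (doorOpen ∧ requested)): {DoorOpen, DoorClosed, Moving, Ground}.
Every state reachable from DoorOpen satisfies requested → AF (doorOpen ∧ requested).
DoorOpen ∈ Sat(AG (requested → AF (doorOpen ∧ requested))).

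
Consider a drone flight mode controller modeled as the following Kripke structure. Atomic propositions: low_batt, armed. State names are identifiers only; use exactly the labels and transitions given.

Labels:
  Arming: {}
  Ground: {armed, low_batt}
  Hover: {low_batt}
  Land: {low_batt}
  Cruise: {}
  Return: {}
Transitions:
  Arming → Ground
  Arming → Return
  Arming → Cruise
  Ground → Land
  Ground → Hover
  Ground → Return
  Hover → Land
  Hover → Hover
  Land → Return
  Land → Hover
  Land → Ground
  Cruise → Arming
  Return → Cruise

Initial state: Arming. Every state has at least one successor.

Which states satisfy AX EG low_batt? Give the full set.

{Hover}

States satisfying EG low_batt: {Ground, Hover, Land}.
States satisfying AX EG low_batt: {Hover}.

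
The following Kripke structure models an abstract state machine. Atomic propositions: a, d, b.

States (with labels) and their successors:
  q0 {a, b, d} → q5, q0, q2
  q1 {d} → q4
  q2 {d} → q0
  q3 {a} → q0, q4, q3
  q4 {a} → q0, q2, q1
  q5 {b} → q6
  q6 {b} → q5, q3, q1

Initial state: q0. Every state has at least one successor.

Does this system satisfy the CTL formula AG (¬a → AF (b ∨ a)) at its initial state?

Satisfied

States satisfying ¬a → AF (b ∨ a): {q0, q1, q2, q3, q4, q5, q6}.
States satisfying AG (¬a → AF (b ∨ a)): {q0, q1, q2, q3, q4, q5, q6}.
Every state reachable from q0 satisfies ¬a → AF (b ∨ a).
q0 ∈ Sat(AG (¬a → AF (b ∨ a))).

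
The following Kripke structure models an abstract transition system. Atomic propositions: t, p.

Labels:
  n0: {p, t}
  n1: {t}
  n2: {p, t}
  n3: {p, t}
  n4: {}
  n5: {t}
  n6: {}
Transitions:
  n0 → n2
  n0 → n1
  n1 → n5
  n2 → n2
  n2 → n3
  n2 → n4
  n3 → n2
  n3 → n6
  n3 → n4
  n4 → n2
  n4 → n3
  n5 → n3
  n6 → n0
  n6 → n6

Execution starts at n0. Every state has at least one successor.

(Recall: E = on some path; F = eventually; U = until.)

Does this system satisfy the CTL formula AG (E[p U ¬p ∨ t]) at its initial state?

States satisfying E[p U ¬p ∨ t]: {n0, n1, n2, n3, n4, n5, n6}.
States satisfying AG (E[p U ¬p ∨ t]): {n0, n1, n2, n3, n4, n5, n6}.
Every state reachable from n0 satisfies E[p U ¬p ∨ t].
n0 ∈ Sat(AG (E[p U ¬p ∨ t])).

Satisfied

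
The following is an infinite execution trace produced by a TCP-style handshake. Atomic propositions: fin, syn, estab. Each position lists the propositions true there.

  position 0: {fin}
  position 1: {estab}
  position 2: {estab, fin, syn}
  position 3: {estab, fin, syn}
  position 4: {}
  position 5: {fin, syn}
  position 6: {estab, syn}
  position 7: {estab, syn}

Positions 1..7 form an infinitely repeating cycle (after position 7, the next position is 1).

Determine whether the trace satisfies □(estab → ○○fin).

estab → ○○fin must hold at every position from 0 onward. It fails at position 2, so □(estab → ○○fin) is false.
Positions where estab holds: 1, 2, 3, 6, 7.
Check ○○fin at each: 1→ok, 2→fails, 3→ok, 6→fails, 7→ok.

Violated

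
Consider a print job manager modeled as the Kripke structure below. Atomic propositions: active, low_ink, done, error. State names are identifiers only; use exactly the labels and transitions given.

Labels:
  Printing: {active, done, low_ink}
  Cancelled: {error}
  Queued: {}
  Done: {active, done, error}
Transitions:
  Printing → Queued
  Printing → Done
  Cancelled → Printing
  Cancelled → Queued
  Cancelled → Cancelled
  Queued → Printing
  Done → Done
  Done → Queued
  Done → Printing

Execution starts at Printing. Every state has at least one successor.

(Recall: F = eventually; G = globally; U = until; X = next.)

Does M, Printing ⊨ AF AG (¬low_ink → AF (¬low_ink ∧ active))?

No

States satisfying AG (¬low_ink → AF (¬low_ink ∧ active)): ∅.
States satisfying AF AG (¬low_ink → AF (¬low_ink ∧ active)): ∅.
There is a path from Printing along which AG (¬low_ink → AF (¬low_ink ∧ active)) never holds.
Printing ∉ Sat(AF AG (¬low_ink → AF (¬low_ink ∧ active))).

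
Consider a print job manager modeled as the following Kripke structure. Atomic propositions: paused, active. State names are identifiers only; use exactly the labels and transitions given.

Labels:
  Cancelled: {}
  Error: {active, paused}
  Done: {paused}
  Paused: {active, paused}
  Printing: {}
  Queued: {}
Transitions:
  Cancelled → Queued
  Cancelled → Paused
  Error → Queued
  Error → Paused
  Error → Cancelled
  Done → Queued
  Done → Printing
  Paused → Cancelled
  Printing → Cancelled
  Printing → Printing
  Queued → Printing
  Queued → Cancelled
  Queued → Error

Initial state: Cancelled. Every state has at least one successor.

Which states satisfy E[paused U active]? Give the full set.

States satisfying paused: {Error, Done, Paused}.
States satisfying active: {Error, Paused}.
States satisfying E[paused U active]: {Error, Paused}.

{Error, Paused}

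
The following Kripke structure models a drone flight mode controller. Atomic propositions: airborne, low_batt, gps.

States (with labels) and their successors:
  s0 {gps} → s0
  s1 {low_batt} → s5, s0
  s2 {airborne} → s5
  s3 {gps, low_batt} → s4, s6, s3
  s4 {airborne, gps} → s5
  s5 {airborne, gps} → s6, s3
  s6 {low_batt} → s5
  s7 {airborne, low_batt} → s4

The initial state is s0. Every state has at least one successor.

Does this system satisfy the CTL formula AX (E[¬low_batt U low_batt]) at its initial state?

Violated

States satisfying E[¬low_batt U low_batt]: {s1, s2, s3, s4, s5, s6, s7}.
States satisfying AX (E[¬low_batt U low_batt]): {s2, s3, s4, s5, s6, s7}.
s0 ∉ Sat(AX (E[¬low_batt U low_batt])).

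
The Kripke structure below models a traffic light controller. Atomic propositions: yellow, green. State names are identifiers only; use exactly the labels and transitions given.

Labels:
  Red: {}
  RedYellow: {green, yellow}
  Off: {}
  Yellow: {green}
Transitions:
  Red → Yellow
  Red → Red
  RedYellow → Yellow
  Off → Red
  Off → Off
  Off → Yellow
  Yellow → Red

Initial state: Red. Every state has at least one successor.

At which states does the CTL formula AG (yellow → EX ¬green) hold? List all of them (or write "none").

{Red, Off, Yellow}

States satisfying yellow → EX ¬green: {Red, Off, Yellow}.
States satisfying AG (yellow → EX ¬green): {Red, Off, Yellow}.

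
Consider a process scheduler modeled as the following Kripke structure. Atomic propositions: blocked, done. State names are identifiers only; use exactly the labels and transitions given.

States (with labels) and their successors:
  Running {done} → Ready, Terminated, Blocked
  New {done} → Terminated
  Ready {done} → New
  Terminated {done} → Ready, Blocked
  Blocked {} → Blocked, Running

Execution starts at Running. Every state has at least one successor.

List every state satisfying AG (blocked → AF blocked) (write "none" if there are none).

{Running, New, Ready, Terminated, Blocked}

States satisfying blocked → AF blocked: {Running, New, Ready, Terminated, Blocked}.
States satisfying AG (blocked → AF blocked): {Running, New, Ready, Terminated, Blocked}.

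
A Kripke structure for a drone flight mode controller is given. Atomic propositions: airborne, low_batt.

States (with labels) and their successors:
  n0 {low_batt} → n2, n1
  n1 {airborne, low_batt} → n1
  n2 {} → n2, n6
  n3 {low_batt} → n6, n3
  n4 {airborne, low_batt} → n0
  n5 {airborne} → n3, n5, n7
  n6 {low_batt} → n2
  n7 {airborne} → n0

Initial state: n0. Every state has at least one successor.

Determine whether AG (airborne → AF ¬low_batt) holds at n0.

States satisfying airborne → AF ¬low_batt: {n0, n2, n3, n5, n6, n7}.
States satisfying AG (airborne → AF ¬low_batt): {n2, n3, n6}.
n1 is reachable from n0 and violates airborne → AF ¬low_batt, so AG fails at n0.
n0 ∉ Sat(AG (airborne → AF ¬low_batt)).

Does not hold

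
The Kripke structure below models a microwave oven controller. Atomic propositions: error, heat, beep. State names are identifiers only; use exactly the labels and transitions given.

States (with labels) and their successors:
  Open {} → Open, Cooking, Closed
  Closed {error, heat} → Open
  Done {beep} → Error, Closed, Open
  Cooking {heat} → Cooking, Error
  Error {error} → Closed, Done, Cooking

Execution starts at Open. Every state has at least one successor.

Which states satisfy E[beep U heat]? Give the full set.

{Closed, Done, Cooking}

States satisfying beep: {Done}.
States satisfying heat: {Closed, Cooking}.
States satisfying E[beep U heat]: {Closed, Done, Cooking}.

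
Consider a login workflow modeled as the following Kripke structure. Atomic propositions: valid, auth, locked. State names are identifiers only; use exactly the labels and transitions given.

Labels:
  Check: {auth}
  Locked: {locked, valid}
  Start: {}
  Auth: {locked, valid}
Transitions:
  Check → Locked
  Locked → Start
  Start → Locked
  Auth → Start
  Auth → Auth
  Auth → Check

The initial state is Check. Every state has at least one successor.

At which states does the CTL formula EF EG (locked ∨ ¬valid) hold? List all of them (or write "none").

States satisfying EG (locked ∨ ¬valid): {Check, Locked, Start, Auth}.
States satisfying EF EG (locked ∨ ¬valid): {Check, Locked, Start, Auth}.

{Check, Locked, Start, Auth}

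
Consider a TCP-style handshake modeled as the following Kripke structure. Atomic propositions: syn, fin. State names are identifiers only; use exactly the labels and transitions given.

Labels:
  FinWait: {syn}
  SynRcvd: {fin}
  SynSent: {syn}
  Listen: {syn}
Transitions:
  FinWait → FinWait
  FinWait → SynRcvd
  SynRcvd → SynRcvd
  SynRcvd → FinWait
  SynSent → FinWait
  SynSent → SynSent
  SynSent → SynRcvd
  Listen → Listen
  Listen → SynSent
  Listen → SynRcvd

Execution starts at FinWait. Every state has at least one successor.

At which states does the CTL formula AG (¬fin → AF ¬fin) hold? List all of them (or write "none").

{FinWait, SynRcvd, SynSent, Listen}

States satisfying ¬fin → AF ¬fin: {FinWait, SynRcvd, SynSent, Listen}.
States satisfying AG (¬fin → AF ¬fin): {FinWait, SynRcvd, SynSent, Listen}.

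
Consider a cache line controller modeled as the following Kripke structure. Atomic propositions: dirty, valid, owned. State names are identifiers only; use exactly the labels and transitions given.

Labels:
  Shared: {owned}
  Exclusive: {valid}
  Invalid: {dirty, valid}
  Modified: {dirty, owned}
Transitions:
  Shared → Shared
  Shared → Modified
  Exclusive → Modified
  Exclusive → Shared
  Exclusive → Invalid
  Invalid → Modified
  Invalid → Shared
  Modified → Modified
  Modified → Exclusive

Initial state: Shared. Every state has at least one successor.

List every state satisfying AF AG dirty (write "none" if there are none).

States satisfying AG dirty: ∅.
States satisfying AF AG dirty: ∅.

none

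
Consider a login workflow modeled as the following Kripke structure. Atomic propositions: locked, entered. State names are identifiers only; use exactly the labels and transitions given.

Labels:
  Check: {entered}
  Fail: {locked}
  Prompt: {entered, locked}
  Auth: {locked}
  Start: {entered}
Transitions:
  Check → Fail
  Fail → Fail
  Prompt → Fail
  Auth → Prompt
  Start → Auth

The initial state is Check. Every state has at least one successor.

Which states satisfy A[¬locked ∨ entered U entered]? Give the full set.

States satisfying ¬locked ∨ entered: {Check, Prompt, Start}.
States satisfying entered: {Check, Prompt, Start}.
States satisfying A[¬locked ∨ entered U entered]: {Check, Prompt, Start}.

{Check, Prompt, Start}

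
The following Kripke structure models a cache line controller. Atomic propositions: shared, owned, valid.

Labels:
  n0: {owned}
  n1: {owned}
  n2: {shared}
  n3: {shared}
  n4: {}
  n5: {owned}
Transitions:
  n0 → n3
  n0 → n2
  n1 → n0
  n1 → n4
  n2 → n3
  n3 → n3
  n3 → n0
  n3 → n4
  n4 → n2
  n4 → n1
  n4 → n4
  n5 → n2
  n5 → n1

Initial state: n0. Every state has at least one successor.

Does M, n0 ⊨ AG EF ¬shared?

Holds

States satisfying EF ¬shared: {n0, n1, n2, n3, n4, n5}.
States satisfying AG EF ¬shared: {n0, n1, n2, n3, n4, n5}.
Every state reachable from n0 satisfies EF ¬shared.
n0 ∈ Sat(AG EF ¬shared).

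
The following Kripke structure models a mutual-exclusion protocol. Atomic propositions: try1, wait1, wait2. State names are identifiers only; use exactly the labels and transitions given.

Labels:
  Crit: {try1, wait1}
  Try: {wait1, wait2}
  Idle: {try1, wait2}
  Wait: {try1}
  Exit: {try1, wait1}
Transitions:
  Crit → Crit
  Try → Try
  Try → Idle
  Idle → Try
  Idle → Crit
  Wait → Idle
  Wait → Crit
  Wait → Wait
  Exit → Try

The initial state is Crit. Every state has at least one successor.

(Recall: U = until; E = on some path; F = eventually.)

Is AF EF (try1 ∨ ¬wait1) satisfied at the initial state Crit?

Holds

States satisfying EF (try1 ∨ ¬wait1): {Crit, Try, Idle, Wait, Exit}.
States satisfying AF EF (try1 ∨ ¬wait1): {Crit, Try, Idle, Wait, Exit}.
Crit ∈ Sat(AF EF (try1 ∨ ¬wait1)).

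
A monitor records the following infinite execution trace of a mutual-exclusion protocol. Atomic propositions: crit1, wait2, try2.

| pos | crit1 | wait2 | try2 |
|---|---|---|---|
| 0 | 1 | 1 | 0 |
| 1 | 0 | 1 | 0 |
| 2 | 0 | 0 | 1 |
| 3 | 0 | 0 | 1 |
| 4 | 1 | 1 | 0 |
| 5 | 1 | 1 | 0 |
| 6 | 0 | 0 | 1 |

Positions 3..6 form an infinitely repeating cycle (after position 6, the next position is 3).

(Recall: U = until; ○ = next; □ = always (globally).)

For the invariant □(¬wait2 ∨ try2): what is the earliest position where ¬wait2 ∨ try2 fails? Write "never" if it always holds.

0

At position 0 the labels are {crit1, wait2}, so ¬wait2 ∨ try2 is false there. This is the first violation.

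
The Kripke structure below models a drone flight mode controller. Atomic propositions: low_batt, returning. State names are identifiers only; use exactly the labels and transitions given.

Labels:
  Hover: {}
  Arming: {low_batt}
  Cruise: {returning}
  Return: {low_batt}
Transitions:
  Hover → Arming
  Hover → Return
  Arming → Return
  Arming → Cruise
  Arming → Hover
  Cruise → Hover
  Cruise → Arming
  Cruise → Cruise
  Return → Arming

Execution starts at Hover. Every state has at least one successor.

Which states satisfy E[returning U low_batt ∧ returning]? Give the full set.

none

States satisfying returning: {Cruise}.
States satisfying low_batt ∧ returning: ∅.
States satisfying E[returning U low_batt ∧ returning]: ∅.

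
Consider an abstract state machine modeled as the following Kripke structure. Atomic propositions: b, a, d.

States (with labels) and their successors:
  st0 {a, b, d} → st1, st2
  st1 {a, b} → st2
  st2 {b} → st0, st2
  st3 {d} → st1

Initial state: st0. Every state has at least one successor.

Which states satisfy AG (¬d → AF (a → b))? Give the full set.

{st0, st1, st2, st3}

States satisfying ¬d → AF (a → b): {st0, st1, st2, st3}.
States satisfying AG (¬d → AF (a → b)): {st0, st1, st2, st3}.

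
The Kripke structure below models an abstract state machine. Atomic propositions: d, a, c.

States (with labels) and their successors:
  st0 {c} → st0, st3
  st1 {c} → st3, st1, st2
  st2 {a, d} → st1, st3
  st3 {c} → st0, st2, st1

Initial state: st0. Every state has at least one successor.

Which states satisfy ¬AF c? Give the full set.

none

States satisfying c: {st0, st1, st3}.
States satisfying AF c: {st0, st1, st2, st3}.
States satisfying ¬AF c: ∅.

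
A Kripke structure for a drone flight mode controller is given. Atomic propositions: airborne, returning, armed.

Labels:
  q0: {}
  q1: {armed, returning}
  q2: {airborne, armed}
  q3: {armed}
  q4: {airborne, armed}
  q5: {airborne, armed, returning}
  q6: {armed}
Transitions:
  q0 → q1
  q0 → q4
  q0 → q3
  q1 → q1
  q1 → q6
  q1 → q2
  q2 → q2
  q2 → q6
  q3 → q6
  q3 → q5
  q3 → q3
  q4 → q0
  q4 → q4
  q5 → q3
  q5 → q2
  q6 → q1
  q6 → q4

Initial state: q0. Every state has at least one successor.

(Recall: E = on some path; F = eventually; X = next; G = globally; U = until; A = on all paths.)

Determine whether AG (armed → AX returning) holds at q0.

States satisfying armed → AX returning: {q0}.
States satisfying AG (armed → AX returning): ∅.
q1 is reachable from q0 and violates armed → AX returning, so AG fails at q0.
q0 ∉ Sat(AG (armed → AX returning)).

No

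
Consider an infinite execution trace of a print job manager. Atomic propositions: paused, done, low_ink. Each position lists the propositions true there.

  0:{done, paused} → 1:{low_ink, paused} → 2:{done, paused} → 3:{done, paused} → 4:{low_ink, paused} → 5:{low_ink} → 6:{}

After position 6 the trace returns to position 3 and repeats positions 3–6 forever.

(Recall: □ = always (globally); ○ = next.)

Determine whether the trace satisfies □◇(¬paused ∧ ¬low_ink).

Holds

◇(¬paused ∧ ¬low_ink) holds at every position 0..6, and those are all positions ever visited, so □◇(¬paused ∧ ¬low_ink) holds.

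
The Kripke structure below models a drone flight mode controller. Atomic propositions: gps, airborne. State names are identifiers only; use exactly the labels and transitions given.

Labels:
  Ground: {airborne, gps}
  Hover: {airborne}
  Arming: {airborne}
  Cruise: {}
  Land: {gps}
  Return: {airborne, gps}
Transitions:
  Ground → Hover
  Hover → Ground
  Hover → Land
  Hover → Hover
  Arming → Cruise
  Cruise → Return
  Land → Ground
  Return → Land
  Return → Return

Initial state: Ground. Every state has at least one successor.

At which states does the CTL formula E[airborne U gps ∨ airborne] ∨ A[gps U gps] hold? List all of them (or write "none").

{Ground, Hover, Arming, Land, Return}

States satisfying airborne: {Ground, Hover, Arming, Return}.
States satisfying gps ∨ airborne: {Ground, Hover, Arming, Land, Return}.
States satisfying E[airborne U gps ∨ airborne]: {Ground, Hover, Arming, Land, Return}.
States satisfying gps: {Ground, Land, Return}.
States satisfying A[gps U gps]: {Ground, Land, Return}.
States satisfying E[airborne U gps ∨ airborne] ∨ A[gps U gps]: {Ground, Hover, Arming, Land, Return}.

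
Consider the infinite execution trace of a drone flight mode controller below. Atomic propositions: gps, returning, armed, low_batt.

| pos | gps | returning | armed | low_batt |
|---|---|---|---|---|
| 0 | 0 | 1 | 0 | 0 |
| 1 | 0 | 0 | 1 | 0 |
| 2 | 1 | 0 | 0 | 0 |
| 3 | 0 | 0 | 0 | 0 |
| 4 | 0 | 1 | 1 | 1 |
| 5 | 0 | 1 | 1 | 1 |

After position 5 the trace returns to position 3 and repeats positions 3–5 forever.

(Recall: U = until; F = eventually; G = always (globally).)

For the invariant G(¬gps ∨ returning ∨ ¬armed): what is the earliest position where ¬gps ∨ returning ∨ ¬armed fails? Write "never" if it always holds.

never

¬gps ∨ returning ∨ ¬armed holds at every position 0..5, and those are all the positions the trace ever visits, so the invariant G(¬gps ∨ returning ∨ ¬armed) is never violated.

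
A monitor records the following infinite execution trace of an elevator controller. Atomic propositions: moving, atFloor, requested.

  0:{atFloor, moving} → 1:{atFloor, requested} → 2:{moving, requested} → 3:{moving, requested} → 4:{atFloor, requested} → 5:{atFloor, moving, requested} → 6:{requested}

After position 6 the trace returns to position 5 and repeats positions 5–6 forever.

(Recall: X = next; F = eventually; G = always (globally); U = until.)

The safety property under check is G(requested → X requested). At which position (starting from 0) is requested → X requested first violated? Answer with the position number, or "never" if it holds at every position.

never

requested → X requested holds at every position 0..6, and those are all the positions the trace ever visits, so the invariant G(requested → X requested) is never violated.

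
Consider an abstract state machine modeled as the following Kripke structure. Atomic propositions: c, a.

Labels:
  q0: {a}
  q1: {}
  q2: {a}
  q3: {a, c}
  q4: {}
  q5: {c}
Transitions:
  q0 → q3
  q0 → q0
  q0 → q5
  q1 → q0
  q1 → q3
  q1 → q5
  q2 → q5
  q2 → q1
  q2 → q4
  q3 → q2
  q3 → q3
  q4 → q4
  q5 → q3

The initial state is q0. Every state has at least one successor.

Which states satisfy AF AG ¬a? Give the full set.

{q4}

States satisfying AG ¬a: {q4}.
States satisfying AF AG ¬a: {q4}.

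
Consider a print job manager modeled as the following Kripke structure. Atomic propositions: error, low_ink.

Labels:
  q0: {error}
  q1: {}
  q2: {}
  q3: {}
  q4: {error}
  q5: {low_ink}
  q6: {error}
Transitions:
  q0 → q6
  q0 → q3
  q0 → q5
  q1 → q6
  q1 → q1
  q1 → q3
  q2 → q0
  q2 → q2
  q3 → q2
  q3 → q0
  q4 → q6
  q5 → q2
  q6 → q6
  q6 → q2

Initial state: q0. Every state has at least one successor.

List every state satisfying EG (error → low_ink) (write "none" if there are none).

{q1, q2, q3, q5}

States satisfying error → low_ink: {q1, q2, q3, q5}.
States satisfying EG (error → low_ink): {q1, q2, q3, q5}.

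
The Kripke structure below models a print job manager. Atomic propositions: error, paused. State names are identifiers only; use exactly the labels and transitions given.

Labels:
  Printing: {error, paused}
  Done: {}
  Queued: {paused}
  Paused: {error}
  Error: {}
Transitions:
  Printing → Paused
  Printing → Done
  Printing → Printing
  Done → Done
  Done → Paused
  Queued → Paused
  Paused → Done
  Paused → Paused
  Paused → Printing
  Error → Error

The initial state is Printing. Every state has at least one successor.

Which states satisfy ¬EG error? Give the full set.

{Done, Queued, Error}

States satisfying error: {Printing, Paused}.
States satisfying EG error: {Printing, Paused}.
States satisfying ¬EG error: {Done, Queued, Error}.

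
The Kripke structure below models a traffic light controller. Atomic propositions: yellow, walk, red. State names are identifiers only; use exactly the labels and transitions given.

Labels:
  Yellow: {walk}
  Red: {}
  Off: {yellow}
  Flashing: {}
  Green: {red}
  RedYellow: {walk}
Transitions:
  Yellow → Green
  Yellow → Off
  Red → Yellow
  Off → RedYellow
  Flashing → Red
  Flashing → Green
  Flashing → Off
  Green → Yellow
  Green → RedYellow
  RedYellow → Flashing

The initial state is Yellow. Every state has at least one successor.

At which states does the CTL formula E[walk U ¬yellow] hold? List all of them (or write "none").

States satisfying walk: {Yellow, RedYellow}.
States satisfying ¬yellow: {Yellow, Red, Flashing, Green, RedYellow}.
States satisfying E[walk U ¬yellow]: {Yellow, Red, Flashing, Green, RedYellow}.

{Yellow, Red, Flashing, Green, RedYellow}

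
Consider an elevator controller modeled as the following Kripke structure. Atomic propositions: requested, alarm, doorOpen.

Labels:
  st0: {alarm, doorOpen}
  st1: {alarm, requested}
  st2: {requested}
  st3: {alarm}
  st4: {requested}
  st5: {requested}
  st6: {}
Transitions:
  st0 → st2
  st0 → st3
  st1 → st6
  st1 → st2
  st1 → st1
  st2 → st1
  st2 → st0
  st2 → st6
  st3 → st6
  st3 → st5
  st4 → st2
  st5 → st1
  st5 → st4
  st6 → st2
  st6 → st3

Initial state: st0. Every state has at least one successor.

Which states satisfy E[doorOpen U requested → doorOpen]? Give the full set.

{st0, st3, st6}

States satisfying doorOpen: {st0}.
States satisfying requested → doorOpen: {st0, st3, st6}.
States satisfying E[doorOpen U requested → doorOpen]: {st0, st3, st6}.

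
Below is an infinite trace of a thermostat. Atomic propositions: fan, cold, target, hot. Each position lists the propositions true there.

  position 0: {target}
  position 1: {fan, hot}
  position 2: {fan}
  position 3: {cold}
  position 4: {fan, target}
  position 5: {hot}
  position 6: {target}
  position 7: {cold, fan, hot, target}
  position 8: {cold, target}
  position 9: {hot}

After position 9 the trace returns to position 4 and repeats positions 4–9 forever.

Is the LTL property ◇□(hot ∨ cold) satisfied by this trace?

No

□(hot ∨ cold) is false at every position 0..9, so it never becomes true and ◇□(hot ∨ cold) fails.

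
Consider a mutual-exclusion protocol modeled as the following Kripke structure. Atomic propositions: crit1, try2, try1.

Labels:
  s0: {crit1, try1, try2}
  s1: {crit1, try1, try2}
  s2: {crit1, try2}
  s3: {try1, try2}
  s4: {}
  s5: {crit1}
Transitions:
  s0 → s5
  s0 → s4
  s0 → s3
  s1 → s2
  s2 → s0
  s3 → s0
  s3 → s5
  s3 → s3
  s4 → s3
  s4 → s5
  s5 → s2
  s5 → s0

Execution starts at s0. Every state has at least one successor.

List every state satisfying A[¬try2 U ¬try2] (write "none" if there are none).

{s4, s5}

States satisfying ¬try2: {s4, s5}.
States satisfying A[¬try2 U ¬try2]: {s4, s5}.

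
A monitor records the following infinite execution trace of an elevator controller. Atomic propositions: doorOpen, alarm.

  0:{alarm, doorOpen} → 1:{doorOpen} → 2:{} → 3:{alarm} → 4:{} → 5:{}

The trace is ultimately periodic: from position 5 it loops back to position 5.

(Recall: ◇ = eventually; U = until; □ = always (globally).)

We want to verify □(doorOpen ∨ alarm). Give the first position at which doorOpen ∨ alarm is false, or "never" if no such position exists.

Check doorOpen ∨ alarm at each position in order: 0 ✓, 1 ✓.
At position 2 the labels are {}, so doorOpen ∨ alarm is false there. This is the first violation.

2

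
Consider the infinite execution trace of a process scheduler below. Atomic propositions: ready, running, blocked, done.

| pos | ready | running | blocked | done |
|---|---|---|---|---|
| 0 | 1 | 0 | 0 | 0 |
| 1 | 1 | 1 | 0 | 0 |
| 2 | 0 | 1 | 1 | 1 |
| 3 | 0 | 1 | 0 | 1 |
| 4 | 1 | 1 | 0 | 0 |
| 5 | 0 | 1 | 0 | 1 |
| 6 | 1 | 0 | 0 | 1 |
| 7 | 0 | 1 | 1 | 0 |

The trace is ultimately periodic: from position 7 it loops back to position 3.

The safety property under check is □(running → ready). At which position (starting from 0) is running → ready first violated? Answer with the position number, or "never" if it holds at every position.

2

Check running → ready at each position in order: 0 ✓, 1 ✓.
At position 2 the labels are {blocked, done, running}, so running → ready is false there. This is the first violation.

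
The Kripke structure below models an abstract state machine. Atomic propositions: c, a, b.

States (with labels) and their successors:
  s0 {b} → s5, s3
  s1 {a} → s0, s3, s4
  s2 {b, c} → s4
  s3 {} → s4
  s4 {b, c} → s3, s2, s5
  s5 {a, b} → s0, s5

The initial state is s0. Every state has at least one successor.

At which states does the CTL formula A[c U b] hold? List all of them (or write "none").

{s0, s2, s4, s5}

States satisfying c: {s2, s4}.
States satisfying b: {s0, s2, s4, s5}.
States satisfying A[c U b]: {s0, s2, s4, s5}.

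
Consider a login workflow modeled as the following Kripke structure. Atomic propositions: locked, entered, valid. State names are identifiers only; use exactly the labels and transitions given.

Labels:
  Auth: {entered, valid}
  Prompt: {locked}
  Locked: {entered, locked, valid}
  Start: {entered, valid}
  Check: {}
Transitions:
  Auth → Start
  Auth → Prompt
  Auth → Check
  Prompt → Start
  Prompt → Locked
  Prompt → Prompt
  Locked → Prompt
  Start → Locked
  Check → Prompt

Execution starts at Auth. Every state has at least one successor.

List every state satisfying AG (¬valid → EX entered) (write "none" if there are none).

States satisfying ¬valid → EX entered: {Auth, Prompt, Locked, Start}.
States satisfying AG (¬valid → EX entered): {Prompt, Locked, Start}.

{Prompt, Locked, Start}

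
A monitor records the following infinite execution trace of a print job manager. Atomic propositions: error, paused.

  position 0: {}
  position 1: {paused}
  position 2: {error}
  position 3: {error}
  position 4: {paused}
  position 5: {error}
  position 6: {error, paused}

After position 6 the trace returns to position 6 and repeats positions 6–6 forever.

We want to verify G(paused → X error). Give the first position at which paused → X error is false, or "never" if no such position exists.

never

paused → X error holds at every position 0..6, and those are all the positions the trace ever visits, so the invariant G(paused → X error) is never violated.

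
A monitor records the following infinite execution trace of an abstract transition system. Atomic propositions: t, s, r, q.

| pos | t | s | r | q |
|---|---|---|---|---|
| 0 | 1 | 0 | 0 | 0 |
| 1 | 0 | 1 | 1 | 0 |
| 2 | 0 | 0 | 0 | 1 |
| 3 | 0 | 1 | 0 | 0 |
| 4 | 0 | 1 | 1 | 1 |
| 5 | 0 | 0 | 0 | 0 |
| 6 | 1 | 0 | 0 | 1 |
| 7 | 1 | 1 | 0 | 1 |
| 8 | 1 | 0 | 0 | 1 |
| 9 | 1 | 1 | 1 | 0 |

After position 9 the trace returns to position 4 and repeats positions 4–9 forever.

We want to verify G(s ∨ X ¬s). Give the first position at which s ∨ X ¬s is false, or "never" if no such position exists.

0

At position 0 the labels are {t} and the next position 1 has {r, s}, so s ∨ X ¬s is false there. This is the first violation.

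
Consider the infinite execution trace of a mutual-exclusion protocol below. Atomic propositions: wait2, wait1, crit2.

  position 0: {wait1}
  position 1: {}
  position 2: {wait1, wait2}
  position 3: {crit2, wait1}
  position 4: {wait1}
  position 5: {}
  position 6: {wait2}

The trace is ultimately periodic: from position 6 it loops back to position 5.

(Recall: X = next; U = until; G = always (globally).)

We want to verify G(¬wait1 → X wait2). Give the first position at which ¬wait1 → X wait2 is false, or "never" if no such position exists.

6

Check ¬wait1 → X wait2 at each position in order: 0 ✓, 1 ✓, 2 ✓, 3 ✓, 4 ✓, 5 ✓.
At position 6 the labels are {wait2} and the next position 5 has {}, so ¬wait1 → X wait2 is false there. This is the first violation.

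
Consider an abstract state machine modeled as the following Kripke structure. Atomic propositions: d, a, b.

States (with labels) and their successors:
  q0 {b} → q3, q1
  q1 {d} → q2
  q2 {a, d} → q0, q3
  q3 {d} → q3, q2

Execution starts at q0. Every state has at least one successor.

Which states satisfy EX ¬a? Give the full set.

{q0, q2, q3}

States satisfying ¬a: {q0, q1, q3}.
States satisfying EX ¬a: {q0, q2, q3}.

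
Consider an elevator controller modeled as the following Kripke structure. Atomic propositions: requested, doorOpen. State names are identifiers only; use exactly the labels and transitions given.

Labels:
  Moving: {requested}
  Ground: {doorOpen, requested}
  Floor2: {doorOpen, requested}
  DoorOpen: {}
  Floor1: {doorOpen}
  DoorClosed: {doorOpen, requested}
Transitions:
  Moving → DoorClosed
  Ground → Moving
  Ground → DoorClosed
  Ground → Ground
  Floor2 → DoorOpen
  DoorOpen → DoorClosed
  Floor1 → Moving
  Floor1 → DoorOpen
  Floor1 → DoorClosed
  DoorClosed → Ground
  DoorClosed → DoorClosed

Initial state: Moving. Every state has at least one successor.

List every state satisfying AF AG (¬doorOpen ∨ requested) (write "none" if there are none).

States satisfying AG (¬doorOpen ∨ requested): {Moving, Ground, Floor2, DoorOpen, DoorClosed}.
States satisfying AF AG (¬doorOpen ∨ requested): {Moving, Ground, Floor2, DoorOpen, Floor1, DoorClosed}.

{Moving, Ground, Floor2, DoorOpen, Floor1, DoorClosed}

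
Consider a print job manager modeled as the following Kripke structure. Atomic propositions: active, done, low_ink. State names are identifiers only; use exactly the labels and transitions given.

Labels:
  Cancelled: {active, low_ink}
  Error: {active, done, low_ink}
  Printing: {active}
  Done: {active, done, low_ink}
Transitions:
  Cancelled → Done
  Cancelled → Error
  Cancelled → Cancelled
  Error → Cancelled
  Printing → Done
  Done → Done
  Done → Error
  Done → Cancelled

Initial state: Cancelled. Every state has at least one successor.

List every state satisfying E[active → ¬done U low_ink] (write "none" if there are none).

{Cancelled, Error, Printing, Done}

States satisfying active → ¬done: {Cancelled, Printing}.
States satisfying low_ink: {Cancelled, Error, Done}.
States satisfying E[active → ¬done U low_ink]: {Cancelled, Error, Printing, Done}.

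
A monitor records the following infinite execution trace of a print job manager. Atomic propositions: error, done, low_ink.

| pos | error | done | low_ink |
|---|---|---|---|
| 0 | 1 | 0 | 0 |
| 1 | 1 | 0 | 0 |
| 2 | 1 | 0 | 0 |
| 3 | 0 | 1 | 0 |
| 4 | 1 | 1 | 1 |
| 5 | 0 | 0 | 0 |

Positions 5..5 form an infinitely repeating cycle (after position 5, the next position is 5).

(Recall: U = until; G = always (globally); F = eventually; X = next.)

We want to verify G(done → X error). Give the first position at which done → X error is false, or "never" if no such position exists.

Check done → X error at each position in order: 0 ✓, 1 ✓, 2 ✓, 3 ✓.
At position 4 the labels are {done, error, low_ink} and the next position 5 has {}, so done → X error is false there. This is the first violation.

4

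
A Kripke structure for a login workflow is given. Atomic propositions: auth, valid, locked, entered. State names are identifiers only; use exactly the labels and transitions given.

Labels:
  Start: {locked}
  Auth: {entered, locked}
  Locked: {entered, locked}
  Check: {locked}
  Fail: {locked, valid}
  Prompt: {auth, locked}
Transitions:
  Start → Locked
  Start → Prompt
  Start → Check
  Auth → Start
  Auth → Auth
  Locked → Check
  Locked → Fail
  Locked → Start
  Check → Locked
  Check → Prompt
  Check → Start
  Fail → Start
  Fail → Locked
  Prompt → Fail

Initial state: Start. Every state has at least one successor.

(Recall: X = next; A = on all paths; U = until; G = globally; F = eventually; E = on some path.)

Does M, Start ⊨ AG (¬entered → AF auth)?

No

States satisfying ¬entered → AF auth: {Auth, Locked, Prompt}.
States satisfying AG (¬entered → AF auth): ∅.
Check is reachable from Start and violates ¬entered → AF auth, so AG fails at Start.
Start ∉ Sat(AG (¬entered → AF auth)).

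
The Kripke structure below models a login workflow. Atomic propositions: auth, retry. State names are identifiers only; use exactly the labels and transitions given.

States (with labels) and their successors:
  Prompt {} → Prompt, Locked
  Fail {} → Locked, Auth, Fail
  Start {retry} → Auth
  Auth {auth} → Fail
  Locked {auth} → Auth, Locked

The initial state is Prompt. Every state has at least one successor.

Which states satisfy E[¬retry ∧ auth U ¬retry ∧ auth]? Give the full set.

States satisfying ¬retry ∧ auth: {Auth, Locked}.
States satisfying E[¬retry ∧ auth U ¬retry ∧ auth]: {Auth, Locked}.

{Auth, Locked}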